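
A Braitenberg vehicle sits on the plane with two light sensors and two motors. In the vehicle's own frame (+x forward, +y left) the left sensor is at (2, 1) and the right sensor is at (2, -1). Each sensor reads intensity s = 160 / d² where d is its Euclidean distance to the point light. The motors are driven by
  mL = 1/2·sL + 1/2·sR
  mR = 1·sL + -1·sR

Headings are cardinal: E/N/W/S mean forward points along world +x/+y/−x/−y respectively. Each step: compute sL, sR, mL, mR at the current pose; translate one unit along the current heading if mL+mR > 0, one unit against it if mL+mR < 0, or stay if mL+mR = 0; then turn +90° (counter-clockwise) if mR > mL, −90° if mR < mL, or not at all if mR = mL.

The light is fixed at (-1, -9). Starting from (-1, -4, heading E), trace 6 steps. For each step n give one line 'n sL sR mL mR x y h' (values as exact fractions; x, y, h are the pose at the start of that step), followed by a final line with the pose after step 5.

0 4 8 6 -4 -1 -4 E
1 160/13 160/9 1760/117 -640/117 0 -4 S
2 16 80/13 144/13 128/13 0 -5 W
3 160/37 160/37 160/37 0 -1 -5 N
4 4 8 6 -4 -1 -4 E
5 160/13 160/9 1760/117 -640/117 0 -4 S
final 0 -5 W

n=0: pose=(-1,-4,E); sL=4, sR=8; mL=6, mR=-4; mL+mR=2 → advance +1; mR−mL=-10 → turn -1·90°
n=1: pose=(0,-4,S); sL=160/13, sR=160/9; mL=1760/117, mR=-640/117; mL+mR=1120/117 → advance +1; mR−mL=-800/39 → turn -1·90°
n=2: pose=(0,-5,W); sL=16, sR=80/13; mL=144/13, mR=128/13; mL+mR=272/13 → advance +1; mR−mL=-16/13 → turn -1·90°
n=3: pose=(-1,-5,N); sL=160/37, sR=160/37; mL=160/37, mR=0; mL+mR=160/37 → advance +1; mR−mL=-160/37 → turn -1·90°
n=4: pose=(-1,-4,E); sL=4, sR=8; mL=6, mR=-4; mL+mR=2 → advance +1; mR−mL=-10 → turn -1·90°
n=5: pose=(0,-4,S); sL=160/13, sR=160/9; mL=1760/117, mR=-640/117; mL+mR=1120/117 → advance +1; mR−mL=-800/39 → turn -1·90°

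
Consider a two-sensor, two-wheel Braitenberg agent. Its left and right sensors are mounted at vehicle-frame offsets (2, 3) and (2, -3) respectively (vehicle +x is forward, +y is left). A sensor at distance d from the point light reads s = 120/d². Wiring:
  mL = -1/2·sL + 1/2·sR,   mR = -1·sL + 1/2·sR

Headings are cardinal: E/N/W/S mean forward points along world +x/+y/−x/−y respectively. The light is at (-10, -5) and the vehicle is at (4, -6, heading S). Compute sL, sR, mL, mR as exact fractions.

60/149 12/13 504/1937 114/1937

left sensor world pos  = (7, -8); dL² = 298
right sensor world pos = (1, -8); dR² = 130
sL = 120/298 = 60/149
sR = 120/130 = 12/13
mL = -1/2·sL + 1/2·sR = 504/1937
mR = -1·sL + 1/2·sR = 114/1937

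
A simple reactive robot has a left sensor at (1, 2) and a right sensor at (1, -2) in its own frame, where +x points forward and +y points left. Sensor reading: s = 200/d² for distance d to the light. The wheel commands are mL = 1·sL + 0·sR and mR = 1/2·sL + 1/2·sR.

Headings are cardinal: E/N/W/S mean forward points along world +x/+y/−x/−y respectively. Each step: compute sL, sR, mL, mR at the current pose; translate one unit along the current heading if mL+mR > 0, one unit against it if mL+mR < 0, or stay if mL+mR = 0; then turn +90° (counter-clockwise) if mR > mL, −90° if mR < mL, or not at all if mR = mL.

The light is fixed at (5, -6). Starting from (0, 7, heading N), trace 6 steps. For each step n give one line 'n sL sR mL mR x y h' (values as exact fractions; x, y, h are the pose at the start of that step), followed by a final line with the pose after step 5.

n=0: pose=(0,7,N); sL=40/49, sR=40/41; mL=40/49, mR=1800/2009; mL+mR=3440/2009 → advance +1; mR−mL=160/2009 → turn +1·90°
n=1: pose=(0,8,W); sL=10/9, sR=50/73; mL=10/9, mR=590/657; mL+mR=440/219 → advance +1; mR−mL=-140/657 → turn -1·90°
n=2: pose=(-1,8,N); sL=200/289, sR=200/241; mL=200/289, mR=53000/69649; mL+mR=101200/69649 → advance +1; mR−mL=4800/69649 → turn +1·90°
n=3: pose=(-1,9,W); sL=100/109, sR=100/169; mL=100/109, mR=13900/18421; mL+mR=30800/18421 → advance +1; mR−mL=-3000/18421 → turn -1·90°
n=4: pose=(-2,9,N); sL=200/337, sR=200/281; mL=200/337, mR=61800/94697; mL+mR=118000/94697 → advance +1; mR−mL=5600/94697 → turn +1·90°
n=5: pose=(-2,10,W); sL=10/13, sR=50/97; mL=10/13, mR=810/1261; mL+mR=1780/1261 → advance +1; mR−mL=-160/1261 → turn -1·90°

0 40/49 40/41 40/49 1800/2009 0 7 N
1 10/9 50/73 10/9 590/657 0 8 W
2 200/289 200/241 200/289 53000/69649 -1 8 N
3 100/109 100/169 100/109 13900/18421 -1 9 W
4 200/337 200/281 200/337 61800/94697 -2 9 N
5 10/13 50/97 10/13 810/1261 -2 10 W
final -3 10 N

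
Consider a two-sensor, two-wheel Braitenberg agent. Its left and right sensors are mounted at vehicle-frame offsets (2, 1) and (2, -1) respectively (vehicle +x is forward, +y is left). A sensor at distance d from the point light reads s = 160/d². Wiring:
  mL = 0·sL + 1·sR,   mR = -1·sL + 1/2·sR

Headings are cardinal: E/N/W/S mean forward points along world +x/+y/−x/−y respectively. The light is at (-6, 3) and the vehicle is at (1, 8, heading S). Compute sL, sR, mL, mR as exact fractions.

160/73 32/9 32/9 -272/657

left sensor world pos  = (2, 6); dL² = 73
right sensor world pos = (0, 6); dR² = 45
sL = 160/73 = 160/73
sR = 160/45 = 32/9
mL = 0·sL + 1·sR = 32/9
mR = -1·sL + 1/2·sR = -272/657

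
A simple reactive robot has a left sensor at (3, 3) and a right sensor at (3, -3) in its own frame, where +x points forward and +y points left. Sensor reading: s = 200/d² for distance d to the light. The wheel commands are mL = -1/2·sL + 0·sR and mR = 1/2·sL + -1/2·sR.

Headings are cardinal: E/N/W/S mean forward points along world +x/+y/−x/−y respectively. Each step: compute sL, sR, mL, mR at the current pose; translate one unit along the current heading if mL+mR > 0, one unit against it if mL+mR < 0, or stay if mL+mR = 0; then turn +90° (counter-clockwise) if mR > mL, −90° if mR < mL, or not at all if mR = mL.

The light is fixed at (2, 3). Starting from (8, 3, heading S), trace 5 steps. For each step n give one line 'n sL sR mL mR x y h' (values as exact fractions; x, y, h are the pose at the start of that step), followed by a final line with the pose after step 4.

0 20/9 100/9 -10/9 -40/9 8 3 S
1 200/13 8 -100/13 48/13 8 4 W
2 25/13 10 -25/26 -105/26 9 4 S
3 200/17 200/41 -100/17 2400/697 9 5 W
4 100/61 100/13 -50/61 -2400/793 10 5 S
final 10 6 W

n=0: pose=(8,3,S); sL=20/9, sR=100/9; mL=-10/9, mR=-40/9; mL+mR=-50/9 → advance -1; mR−mL=-10/3 → turn -1·90°
n=1: pose=(8,4,W); sL=200/13, sR=8; mL=-100/13, mR=48/13; mL+mR=-4 → advance -1; mR−mL=148/13 → turn +1·90°
n=2: pose=(9,4,S); sL=25/13, sR=10; mL=-25/26, mR=-105/26; mL+mR=-5 → advance -1; mR−mL=-40/13 → turn -1·90°
n=3: pose=(9,5,W); sL=200/17, sR=200/41; mL=-100/17, mR=2400/697; mL+mR=-100/41 → advance -1; mR−mL=6500/697 → turn +1·90°
n=4: pose=(10,5,S); sL=100/61, sR=100/13; mL=-50/61, mR=-2400/793; mL+mR=-50/13 → advance -1; mR−mL=-1750/793 → turn -1·90°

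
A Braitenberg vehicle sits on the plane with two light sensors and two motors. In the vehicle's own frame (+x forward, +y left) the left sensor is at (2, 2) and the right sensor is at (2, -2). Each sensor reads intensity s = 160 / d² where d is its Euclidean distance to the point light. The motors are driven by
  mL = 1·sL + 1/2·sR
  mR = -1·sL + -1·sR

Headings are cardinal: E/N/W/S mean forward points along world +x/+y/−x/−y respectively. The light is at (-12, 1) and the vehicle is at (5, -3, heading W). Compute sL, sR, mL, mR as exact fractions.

left sensor world pos  = (3, -5); dL² = 261
right sensor world pos = (3, -1); dR² = 229
sL = 160/261 = 160/261
sR = 160/229 = 160/229
mL = 1·sL + 1/2·sR = 57520/59769
mR = -1·sL + -1·sR = -78400/59769

160/261 160/229 57520/59769 -78400/59769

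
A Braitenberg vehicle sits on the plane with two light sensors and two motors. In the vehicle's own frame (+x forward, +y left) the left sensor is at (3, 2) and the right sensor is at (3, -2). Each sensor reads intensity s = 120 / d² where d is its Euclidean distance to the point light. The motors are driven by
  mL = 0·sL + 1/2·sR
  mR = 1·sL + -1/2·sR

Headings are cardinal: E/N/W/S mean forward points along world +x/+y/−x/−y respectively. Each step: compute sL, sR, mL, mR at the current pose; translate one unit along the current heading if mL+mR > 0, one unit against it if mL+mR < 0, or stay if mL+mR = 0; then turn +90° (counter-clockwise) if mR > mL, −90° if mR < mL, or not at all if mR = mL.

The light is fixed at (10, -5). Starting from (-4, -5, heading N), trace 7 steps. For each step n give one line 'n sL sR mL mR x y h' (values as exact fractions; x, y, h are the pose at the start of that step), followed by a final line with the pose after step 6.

0 24/53 40/51 20/51 164/2703 -4 -5 N
1 12/13 60/61 30/61 342/793 -4 -4 E
2 24/25 120/229 60/229 3996/5725 -3 -4 S
3 15/13 15/13 15/26 15/26 -3 -5 E
4 24/17 24/17 12/17 12/17 -2 -5 E
5 30/17 30/17 15/17 15/17 -1 -5 E
6 120/53 120/53 60/53 60/53 0 -5 E
final 1 -5 E

n=0: pose=(-4,-5,N); sL=24/53, sR=40/51; mL=20/51, mR=164/2703; mL+mR=24/53 → advance +1; mR−mL=-896/2703 → turn -1·90°
n=1: pose=(-4,-4,E); sL=12/13, sR=60/61; mL=30/61, mR=342/793; mL+mR=12/13 → advance +1; mR−mL=-48/793 → turn -1·90°
n=2: pose=(-3,-4,S); sL=24/25, sR=120/229; mL=60/229, mR=3996/5725; mL+mR=24/25 → advance +1; mR−mL=2496/5725 → turn +1·90°
n=3: pose=(-3,-5,E); sL=15/13, sR=15/13; mL=15/26, mR=15/26; mL+mR=15/13 → advance +1; mR−mL=0 → turn +0·90°
n=4: pose=(-2,-5,E); sL=24/17, sR=24/17; mL=12/17, mR=12/17; mL+mR=24/17 → advance +1; mR−mL=0 → turn +0·90°
n=5: pose=(-1,-5,E); sL=30/17, sR=30/17; mL=15/17, mR=15/17; mL+mR=30/17 → advance +1; mR−mL=0 → turn +0·90°
n=6: pose=(0,-5,E); sL=120/53, sR=120/53; mL=60/53, mR=60/53; mL+mR=120/53 → advance +1; mR−mL=0 → turn +0·90°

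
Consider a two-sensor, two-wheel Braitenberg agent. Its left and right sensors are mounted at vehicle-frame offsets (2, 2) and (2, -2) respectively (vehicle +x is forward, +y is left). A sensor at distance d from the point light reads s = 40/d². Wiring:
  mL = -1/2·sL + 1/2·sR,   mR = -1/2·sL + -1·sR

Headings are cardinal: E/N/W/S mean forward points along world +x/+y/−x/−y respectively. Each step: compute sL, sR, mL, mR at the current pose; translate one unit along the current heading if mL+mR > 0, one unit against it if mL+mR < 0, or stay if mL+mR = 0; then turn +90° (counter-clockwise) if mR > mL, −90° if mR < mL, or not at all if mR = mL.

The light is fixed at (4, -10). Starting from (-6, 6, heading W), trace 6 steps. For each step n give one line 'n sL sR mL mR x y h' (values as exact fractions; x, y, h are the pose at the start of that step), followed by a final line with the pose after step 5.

0 2/17 10/117 -32/1989 -287/1989 -6 6 W
1 8/89 40/373 288/33197 -5052/33197 -5 6 N
2 20/169 20/109 600/18421 -4470/18421 -5 5 E
3 40/233 40/313 -1600/72929 -15580/72929 -6 5 S
4 2/17 10/117 -32/1989 -287/1989 -6 6 W
5 8/89 40/373 288/33197 -5052/33197 -5 6 N
final -5 5 E

n=0: pose=(-6,6,W); sL=2/17, sR=10/117; mL=-32/1989, mR=-287/1989; mL+mR=-319/1989 → advance -1; mR−mL=-5/39 → turn -1·90°
n=1: pose=(-5,6,N); sL=8/89, sR=40/373; mL=288/33197, mR=-5052/33197; mL+mR=-4764/33197 → advance -1; mR−mL=-60/373 → turn -1·90°
n=2: pose=(-5,5,E); sL=20/169, sR=20/109; mL=600/18421, mR=-4470/18421; mL+mR=-3870/18421 → advance -1; mR−mL=-30/109 → turn -1·90°
n=3: pose=(-6,5,S); sL=40/233, sR=40/313; mL=-1600/72929, mR=-15580/72929; mL+mR=-17180/72929 → advance -1; mR−mL=-60/313 → turn -1·90°
n=4: pose=(-6,6,W); sL=2/17, sR=10/117; mL=-32/1989, mR=-287/1989; mL+mR=-319/1989 → advance -1; mR−mL=-5/39 → turn -1·90°
n=5: pose=(-5,6,N); sL=8/89, sR=40/373; mL=288/33197, mR=-5052/33197; mL+mR=-4764/33197 → advance -1; mR−mL=-60/373 → turn -1·90°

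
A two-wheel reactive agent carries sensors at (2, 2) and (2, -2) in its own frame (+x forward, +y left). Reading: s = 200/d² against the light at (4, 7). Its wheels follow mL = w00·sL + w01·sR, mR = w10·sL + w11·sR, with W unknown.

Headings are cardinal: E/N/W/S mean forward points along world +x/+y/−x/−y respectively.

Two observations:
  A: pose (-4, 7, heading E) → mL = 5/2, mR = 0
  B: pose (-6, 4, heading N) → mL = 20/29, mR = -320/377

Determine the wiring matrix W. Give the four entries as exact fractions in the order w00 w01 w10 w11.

1/2 0 1/2 -1/2

obs A: pose=(-4,7,E) → sL=5, sR=5, mL=5/2, mR=0
obs B: pose=(-6,4,N) → sL=40/29, sR=40/13, mL=20/29, mR=-320/377
sensor matrix S = [[5, 5], [40/29, 40/13]]; det S = 3200/377
solve [mL_A; mL_B] = S·[w00; w01] and [mR_A; mR_B] = S·[w10; w11]:
  w00 = 1/2, w01 = 0, w10 = 1/2, w11 = -1/2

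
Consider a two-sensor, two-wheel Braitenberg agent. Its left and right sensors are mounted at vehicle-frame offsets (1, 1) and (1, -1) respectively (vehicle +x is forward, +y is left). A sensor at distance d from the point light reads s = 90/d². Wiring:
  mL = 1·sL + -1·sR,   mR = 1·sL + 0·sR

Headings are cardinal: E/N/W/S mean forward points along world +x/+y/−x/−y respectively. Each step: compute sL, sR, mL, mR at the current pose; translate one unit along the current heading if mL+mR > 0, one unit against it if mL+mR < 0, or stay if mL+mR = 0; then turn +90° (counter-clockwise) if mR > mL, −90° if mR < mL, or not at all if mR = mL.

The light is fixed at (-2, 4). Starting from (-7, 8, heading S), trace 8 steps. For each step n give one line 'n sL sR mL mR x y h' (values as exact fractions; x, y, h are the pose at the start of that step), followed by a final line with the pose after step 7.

n=0: pose=(-7,8,S); sL=18/5, sR=2; mL=8/5, mR=18/5; mL+mR=26/5 → advance +1; mR−mL=2 → turn +1·90°
n=1: pose=(-7,7,E); sL=45/16, sR=9/2; mL=-27/16, mR=45/16; mL+mR=9/8 → advance +1; mR−mL=9/2 → turn +1·90°
n=2: pose=(-6,7,N); sL=90/41, sR=18/5; mL=-288/205, mR=90/41; mL+mR=162/205 → advance +1; mR−mL=18/5 → turn +1·90°
n=3: pose=(-6,8,W); sL=45/17, sR=9/5; mL=72/85, mR=45/17; mL+mR=297/85 → advance +1; mR−mL=9/5 → turn +1·90°
n=4: pose=(-7,8,S); sL=18/5, sR=2; mL=8/5, mR=18/5; mL+mR=26/5 → advance +1; mR−mL=2 → turn +1·90°
n=5: pose=(-7,7,E); sL=45/16, sR=9/2; mL=-27/16, mR=45/16; mL+mR=9/8 → advance +1; mR−mL=9/2 → turn +1·90°
n=6: pose=(-6,7,N); sL=90/41, sR=18/5; mL=-288/205, mR=90/41; mL+mR=162/205 → advance +1; mR−mL=18/5 → turn +1·90°
n=7: pose=(-6,8,W); sL=45/17, sR=9/5; mL=72/85, mR=45/17; mL+mR=297/85 → advance +1; mR−mL=9/5 → turn +1·90°

0 18/5 2 8/5 18/5 -7 8 S
1 45/16 9/2 -27/16 45/16 -7 7 E
2 90/41 18/5 -288/205 90/41 -6 7 N
3 45/17 9/5 72/85 45/17 -6 8 W
4 18/5 2 8/5 18/5 -7 8 S
5 45/16 9/2 -27/16 45/16 -7 7 E
6 90/41 18/5 -288/205 90/41 -6 7 N
7 45/17 9/5 72/85 45/17 -6 8 W
final -7 8 S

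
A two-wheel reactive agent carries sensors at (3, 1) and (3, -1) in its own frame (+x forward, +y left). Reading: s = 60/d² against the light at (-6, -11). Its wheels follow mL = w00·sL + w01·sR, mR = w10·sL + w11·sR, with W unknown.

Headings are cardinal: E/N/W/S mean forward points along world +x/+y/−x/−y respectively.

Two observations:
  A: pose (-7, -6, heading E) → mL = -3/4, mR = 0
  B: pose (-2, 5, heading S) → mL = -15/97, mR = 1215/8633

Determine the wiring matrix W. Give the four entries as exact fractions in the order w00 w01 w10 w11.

obs A: pose=(-7,-6,E) → sL=3/2, sR=3, mL=-3/4, mR=0
obs B: pose=(-2,5,S) → sL=30/97, sR=30/89, mL=-15/97, mR=1215/8633
sensor matrix S = [[3/2, 3], [30/97, 30/89]]; det S = -3645/8633
solve [mL_A; mL_B] = S·[w00; w01] and [mR_A; mR_B] = S·[w10; w11]:
  w00 = -1/2, w01 = 0, w10 = 1, w11 = -1/2

-1/2 0 1 -1/2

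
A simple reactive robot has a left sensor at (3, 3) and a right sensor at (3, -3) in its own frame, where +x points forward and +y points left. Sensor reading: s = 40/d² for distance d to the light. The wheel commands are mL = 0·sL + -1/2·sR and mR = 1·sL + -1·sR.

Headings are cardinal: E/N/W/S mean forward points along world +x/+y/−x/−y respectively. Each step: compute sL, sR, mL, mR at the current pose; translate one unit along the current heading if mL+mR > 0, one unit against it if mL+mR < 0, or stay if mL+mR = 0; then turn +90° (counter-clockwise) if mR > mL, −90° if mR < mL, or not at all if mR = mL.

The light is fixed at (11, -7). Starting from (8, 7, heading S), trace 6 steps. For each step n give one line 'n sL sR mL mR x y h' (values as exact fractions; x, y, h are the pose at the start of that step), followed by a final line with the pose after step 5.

0 40/121 40/157 -20/157 1440/18997 8 7 S
1 10/81 5/18 -5/36 -25/162 8 8 E
2 8/29 40/193 -20/193 384/5597 7 8 S
3 20/181 4/17 -2/17 -384/3077 7 9 E
4 40/173 40/233 -20/233 2400/40309 6 9 S
5 10/101 1/5 -1/10 -51/505 6 10 E
final 5 10 S

n=0: pose=(8,7,S); sL=40/121, sR=40/157; mL=-20/157, mR=1440/18997; mL+mR=-980/18997 → advance -1; mR−mL=3860/18997 → turn +1·90°
n=1: pose=(8,8,E); sL=10/81, sR=5/18; mL=-5/36, mR=-25/162; mL+mR=-95/324 → advance -1; mR−mL=-5/324 → turn -1·90°
n=2: pose=(7,8,S); sL=8/29, sR=40/193; mL=-20/193, mR=384/5597; mL+mR=-196/5597 → advance -1; mR−mL=964/5597 → turn +1·90°
n=3: pose=(7,9,E); sL=20/181, sR=4/17; mL=-2/17, mR=-384/3077; mL+mR=-746/3077 → advance -1; mR−mL=-22/3077 → turn -1·90°
n=4: pose=(6,9,S); sL=40/173, sR=40/233; mL=-20/233, mR=2400/40309; mL+mR=-1060/40309 → advance -1; mR−mL=5860/40309 → turn +1·90°
n=5: pose=(6,10,E); sL=10/101, sR=1/5; mL=-1/10, mR=-51/505; mL+mR=-203/1010 → advance -1; mR−mL=-1/1010 → turn -1·90°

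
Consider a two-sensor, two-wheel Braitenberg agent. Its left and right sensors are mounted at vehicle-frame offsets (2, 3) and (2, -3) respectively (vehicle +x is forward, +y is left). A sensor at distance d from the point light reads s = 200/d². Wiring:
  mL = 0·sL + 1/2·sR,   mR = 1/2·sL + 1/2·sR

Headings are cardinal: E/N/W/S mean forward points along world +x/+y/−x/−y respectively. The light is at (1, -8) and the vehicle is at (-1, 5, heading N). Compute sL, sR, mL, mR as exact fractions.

left sensor world pos  = (-4, 7); dL² = 250
right sensor world pos = (2, 7); dR² = 226
sL = 200/250 = 4/5
sR = 200/226 = 100/113
mL = 0·sL + 1/2·sR = 50/113
mR = 1/2·sL + 1/2·sR = 476/565

4/5 100/113 50/113 476/565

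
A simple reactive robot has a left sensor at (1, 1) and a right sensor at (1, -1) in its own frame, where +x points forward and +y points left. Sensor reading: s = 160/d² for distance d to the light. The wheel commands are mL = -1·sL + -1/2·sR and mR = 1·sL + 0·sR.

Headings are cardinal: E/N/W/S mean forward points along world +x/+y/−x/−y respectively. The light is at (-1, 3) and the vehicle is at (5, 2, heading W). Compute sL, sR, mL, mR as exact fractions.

left sensor world pos  = (4, 1); dL² = 29
right sensor world pos = (4, 3); dR² = 25
sL = 160/29 = 160/29
sR = 160/25 = 32/5
mL = -1·sL + -1/2·sR = -1264/145
mR = 1·sL + 0·sR = 160/29

160/29 32/5 -1264/145 160/29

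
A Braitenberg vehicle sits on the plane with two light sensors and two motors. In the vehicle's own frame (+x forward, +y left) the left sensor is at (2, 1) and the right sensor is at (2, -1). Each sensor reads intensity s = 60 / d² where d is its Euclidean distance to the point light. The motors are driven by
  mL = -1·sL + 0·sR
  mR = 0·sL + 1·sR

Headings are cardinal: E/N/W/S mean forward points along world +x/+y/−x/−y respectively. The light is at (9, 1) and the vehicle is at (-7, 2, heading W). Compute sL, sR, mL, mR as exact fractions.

left sensor world pos  = (-9, 1); dL² = 324
right sensor world pos = (-9, 3); dR² = 328
sL = 60/324 = 5/27
sR = 60/328 = 15/82
mL = -1·sL + 0·sR = -5/27
mR = 0·sL + 1·sR = 15/82

5/27 15/82 -5/27 15/82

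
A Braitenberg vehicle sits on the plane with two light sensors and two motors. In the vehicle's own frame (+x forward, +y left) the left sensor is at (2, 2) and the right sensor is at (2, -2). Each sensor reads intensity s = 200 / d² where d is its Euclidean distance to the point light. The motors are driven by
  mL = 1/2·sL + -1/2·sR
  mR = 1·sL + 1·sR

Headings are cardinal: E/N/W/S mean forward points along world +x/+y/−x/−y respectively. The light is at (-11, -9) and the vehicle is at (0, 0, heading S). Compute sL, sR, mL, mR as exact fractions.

100/109 20/13 -440/1417 3480/1417

left sensor world pos  = (2, -2); dL² = 218
right sensor world pos = (-2, -2); dR² = 130
sL = 200/218 = 100/109
sR = 200/130 = 20/13
mL = 1/2·sL + -1/2·sR = -440/1417
mR = 1·sL + 1·sR = 3480/1417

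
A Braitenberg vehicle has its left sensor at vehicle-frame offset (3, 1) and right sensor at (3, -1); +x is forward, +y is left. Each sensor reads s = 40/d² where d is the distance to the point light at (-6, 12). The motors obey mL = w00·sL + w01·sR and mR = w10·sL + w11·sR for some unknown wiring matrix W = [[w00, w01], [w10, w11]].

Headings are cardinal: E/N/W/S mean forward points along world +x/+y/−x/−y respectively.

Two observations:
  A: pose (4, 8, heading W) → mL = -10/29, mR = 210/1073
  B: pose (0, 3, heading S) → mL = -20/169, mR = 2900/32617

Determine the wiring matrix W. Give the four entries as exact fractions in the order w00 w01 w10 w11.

obs A: pose=(4,8,W) → sL=20/37, sR=20/29, mL=-10/29, mR=210/1073
obs B: pose=(0,3,S) → sL=40/193, sR=40/169, mL=-20/169, mR=2900/32617
sensor matrix S = [[20/37, 20/29], [40/193, 40/169]]; det S = -524800/34998041
solve [mL_A; mL_B] = S·[w00; w01] and [mR_A; mR_B] = S·[w10; w11]:
  w00 = 0, w01 = -1/2, w10 = 1, w11 = -1/2

0 -1/2 1 -1/2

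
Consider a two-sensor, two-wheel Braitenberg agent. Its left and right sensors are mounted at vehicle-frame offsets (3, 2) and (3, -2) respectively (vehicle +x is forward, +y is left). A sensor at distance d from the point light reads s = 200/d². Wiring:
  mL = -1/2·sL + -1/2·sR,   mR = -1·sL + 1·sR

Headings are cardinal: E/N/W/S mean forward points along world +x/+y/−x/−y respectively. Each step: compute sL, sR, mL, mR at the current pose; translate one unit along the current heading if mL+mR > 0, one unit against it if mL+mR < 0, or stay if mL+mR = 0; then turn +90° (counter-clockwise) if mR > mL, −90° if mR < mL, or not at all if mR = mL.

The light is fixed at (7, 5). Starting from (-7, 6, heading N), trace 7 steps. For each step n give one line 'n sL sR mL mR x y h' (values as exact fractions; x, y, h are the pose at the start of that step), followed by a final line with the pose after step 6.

n=0: pose=(-7,6,N); sL=25/34, sR=5/4; mL=-135/136, mR=35/68; mL+mR=-65/136 → advance -1; mR−mL=205/136 → turn +1·90°
n=1: pose=(-7,5,W); sL=200/293, sR=200/293; mL=-200/293, mR=0; mL+mR=-200/293 → advance -1; mR−mL=200/293 → turn +1·90°
n=2: pose=(-6,5,S); sL=20/13, sR=100/117; mL=-140/117, mR=-80/117; mL+mR=-220/117 → advance -1; mR−mL=20/39 → turn +1·90°
n=3: pose=(-6,6,E); sL=200/109, sR=200/101; mL=-21000/11009, mR=1600/11009; mL+mR=-19400/11009 → advance -1; mR−mL=22600/11009 → turn +1·90°
n=4: pose=(-7,6,N); sL=25/34, sR=5/4; mL=-135/136, mR=35/68; mL+mR=-65/136 → advance -1; mR−mL=205/136 → turn +1·90°
n=5: pose=(-7,5,W); sL=200/293, sR=200/293; mL=-200/293, mR=0; mL+mR=-200/293 → advance -1; mR−mL=200/293 → turn +1·90°
n=6: pose=(-6,5,S); sL=20/13, sR=100/117; mL=-140/117, mR=-80/117; mL+mR=-220/117 → advance -1; mR−mL=20/39 → turn +1·90°

0 25/34 5/4 -135/136 35/68 -7 6 N
1 200/293 200/293 -200/293 0 -7 5 W
2 20/13 100/117 -140/117 -80/117 -6 5 S
3 200/109 200/101 -21000/11009 1600/11009 -6 6 E
4 25/34 5/4 -135/136 35/68 -7 6 N
5 200/293 200/293 -200/293 0 -7 5 W
6 20/13 100/117 -140/117 -80/117 -6 5 S
final -6 6 E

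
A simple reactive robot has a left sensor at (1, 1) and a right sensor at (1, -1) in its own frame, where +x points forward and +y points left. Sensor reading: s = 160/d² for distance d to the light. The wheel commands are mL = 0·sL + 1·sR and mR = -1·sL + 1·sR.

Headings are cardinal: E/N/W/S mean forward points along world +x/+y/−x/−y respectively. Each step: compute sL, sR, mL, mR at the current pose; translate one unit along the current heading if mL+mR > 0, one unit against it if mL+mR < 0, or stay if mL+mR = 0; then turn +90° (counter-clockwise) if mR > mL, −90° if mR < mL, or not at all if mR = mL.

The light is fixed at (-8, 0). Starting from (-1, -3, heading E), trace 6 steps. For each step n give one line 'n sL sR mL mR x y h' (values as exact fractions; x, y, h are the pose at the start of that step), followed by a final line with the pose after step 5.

0 40/17 2 2 -6/17 -1 -3 E
1 160/97 32/13 32/13 1024/1261 0 -3 S
2 80/37 80/29 80/29 640/1073 0 -4 W
3 32/9 160/73 160/73 -896/657 -1 -4 N
4 40/17 2 2 -6/17 -1 -3 E
5 160/97 32/13 32/13 1024/1261 0 -3 S
final 0 -4 W

n=0: pose=(-1,-3,E); sL=40/17, sR=2; mL=2, mR=-6/17; mL+mR=28/17 → advance +1; mR−mL=-40/17 → turn -1·90°
n=1: pose=(0,-3,S); sL=160/97, sR=32/13; mL=32/13, mR=1024/1261; mL+mR=4128/1261 → advance +1; mR−mL=-160/97 → turn -1·90°
n=2: pose=(0,-4,W); sL=80/37, sR=80/29; mL=80/29, mR=640/1073; mL+mR=3600/1073 → advance +1; mR−mL=-80/37 → turn -1·90°
n=3: pose=(-1,-4,N); sL=32/9, sR=160/73; mL=160/73, mR=-896/657; mL+mR=544/657 → advance +1; mR−mL=-32/9 → turn -1·90°
n=4: pose=(-1,-3,E); sL=40/17, sR=2; mL=2, mR=-6/17; mL+mR=28/17 → advance +1; mR−mL=-40/17 → turn -1·90°
n=5: pose=(0,-3,S); sL=160/97, sR=32/13; mL=32/13, mR=1024/1261; mL+mR=4128/1261 → advance +1; mR−mL=-160/97 → turn -1·90°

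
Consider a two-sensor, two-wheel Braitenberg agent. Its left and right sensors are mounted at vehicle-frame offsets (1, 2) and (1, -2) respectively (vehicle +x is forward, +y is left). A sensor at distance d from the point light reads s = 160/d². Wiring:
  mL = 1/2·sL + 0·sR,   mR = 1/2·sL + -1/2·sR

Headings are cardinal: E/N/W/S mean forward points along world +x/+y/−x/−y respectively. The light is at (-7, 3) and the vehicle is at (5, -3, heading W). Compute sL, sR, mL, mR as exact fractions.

left sensor world pos  = (4, -5); dL² = 185
right sensor world pos = (4, -1); dR² = 137
sL = 160/185 = 32/37
sR = 160/137 = 160/137
mL = 1/2·sL + 0·sR = 16/37
mR = 1/2·sL + -1/2·sR = -768/5069

32/37 160/137 16/37 -768/5069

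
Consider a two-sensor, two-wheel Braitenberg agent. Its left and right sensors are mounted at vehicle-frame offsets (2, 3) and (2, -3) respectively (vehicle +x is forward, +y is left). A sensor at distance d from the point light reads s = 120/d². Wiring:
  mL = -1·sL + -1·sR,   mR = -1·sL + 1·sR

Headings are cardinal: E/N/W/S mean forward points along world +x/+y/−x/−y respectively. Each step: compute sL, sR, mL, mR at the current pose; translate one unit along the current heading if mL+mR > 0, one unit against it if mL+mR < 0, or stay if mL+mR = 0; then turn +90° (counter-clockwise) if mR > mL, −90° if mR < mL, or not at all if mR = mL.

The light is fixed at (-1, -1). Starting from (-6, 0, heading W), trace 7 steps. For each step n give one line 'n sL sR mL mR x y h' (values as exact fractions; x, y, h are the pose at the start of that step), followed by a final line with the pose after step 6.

0 120/53 24/13 -2832/689 -288/689 -6 0 W
1 60 12/5 -312/5 -288/5 -5 0 S
2 120/29 24 -816/29 576/29 -5 1 E
3 3/2 6 -15/2 9/2 -6 1 N
4 120/53 24/13 -2832/689 -288/689 -6 0 W
5 60 12/5 -312/5 -288/5 -5 0 S
6 120/29 24 -816/29 576/29 -5 1 E
final -6 1 N

n=0: pose=(-6,0,W); sL=120/53, sR=24/13; mL=-2832/689, mR=-288/689; mL+mR=-240/53 → advance -1; mR−mL=48/13 → turn +1·90°
n=1: pose=(-5,0,S); sL=60, sR=12/5; mL=-312/5, mR=-288/5; mL+mR=-120 → advance -1; mR−mL=24/5 → turn +1·90°
n=2: pose=(-5,1,E); sL=120/29, sR=24; mL=-816/29, mR=576/29; mL+mR=-240/29 → advance -1; mR−mL=48 → turn +1·90°
n=3: pose=(-6,1,N); sL=3/2, sR=6; mL=-15/2, mR=9/2; mL+mR=-3 → advance -1; mR−mL=12 → turn +1·90°
n=4: pose=(-6,0,W); sL=120/53, sR=24/13; mL=-2832/689, mR=-288/689; mL+mR=-240/53 → advance -1; mR−mL=48/13 → turn +1·90°
n=5: pose=(-5,0,S); sL=60, sR=12/5; mL=-312/5, mR=-288/5; mL+mR=-120 → advance -1; mR−mL=24/5 → turn +1·90°
n=6: pose=(-5,1,E); sL=120/29, sR=24; mL=-816/29, mR=576/29; mL+mR=-240/29 → advance -1; mR−mL=48 → turn +1·90°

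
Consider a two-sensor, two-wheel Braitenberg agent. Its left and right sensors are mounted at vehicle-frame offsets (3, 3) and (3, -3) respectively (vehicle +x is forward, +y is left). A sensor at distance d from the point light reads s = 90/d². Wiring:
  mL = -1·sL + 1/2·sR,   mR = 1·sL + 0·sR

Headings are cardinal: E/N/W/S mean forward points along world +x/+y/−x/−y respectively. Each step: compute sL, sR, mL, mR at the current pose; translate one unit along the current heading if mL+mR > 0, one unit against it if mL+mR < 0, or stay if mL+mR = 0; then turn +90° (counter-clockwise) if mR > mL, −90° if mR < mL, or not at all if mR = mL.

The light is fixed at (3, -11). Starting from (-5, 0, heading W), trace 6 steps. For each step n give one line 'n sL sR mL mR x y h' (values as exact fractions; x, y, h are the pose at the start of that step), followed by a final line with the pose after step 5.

n=0: pose=(-5,0,W); sL=18/37, sR=90/317; mL=-4041/11729, mR=18/37; mL+mR=45/317 → advance +1; mR−mL=9747/11729 → turn +1·90°
n=1: pose=(-6,0,S); sL=9/10, sR=45/104; mL=-711/1040, mR=9/10; mL+mR=45/208 → advance +1; mR−mL=1647/1040 → turn +1·90°
n=2: pose=(-6,-1,E); sL=18/41, sR=18/17; mL=63/697, mR=18/41; mL+mR=9/17 → advance +1; mR−mL=243/697 → turn +1·90°
n=3: pose=(-5,-1,N); sL=9/29, sR=45/97; mL=-441/5626, mR=9/29; mL+mR=45/194 → advance +1; mR−mL=2187/5626 → turn +1·90°
n=4: pose=(-5,0,W); sL=18/37, sR=90/317; mL=-4041/11729, mR=18/37; mL+mR=45/317 → advance +1; mR−mL=9747/11729 → turn +1·90°
n=5: pose=(-6,0,S); sL=9/10, sR=45/104; mL=-711/1040, mR=9/10; mL+mR=45/208 → advance +1; mR−mL=1647/1040 → turn +1·90°

0 18/37 90/317 -4041/11729 18/37 -5 0 W
1 9/10 45/104 -711/1040 9/10 -6 0 S
2 18/41 18/17 63/697 18/41 -6 -1 E
3 9/29 45/97 -441/5626 9/29 -5 -1 N
4 18/37 90/317 -4041/11729 18/37 -5 0 W
5 9/10 45/104 -711/1040 9/10 -6 0 S
final -6 -1 E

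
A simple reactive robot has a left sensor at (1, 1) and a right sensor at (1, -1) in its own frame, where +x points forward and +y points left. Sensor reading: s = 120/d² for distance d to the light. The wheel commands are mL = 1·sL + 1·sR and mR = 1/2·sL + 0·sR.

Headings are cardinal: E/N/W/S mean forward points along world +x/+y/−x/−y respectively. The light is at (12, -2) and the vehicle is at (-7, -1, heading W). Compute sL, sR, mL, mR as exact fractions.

left sensor world pos  = (-8, -2); dL² = 400
right sensor world pos = (-8, 0); dR² = 404
sL = 120/400 = 3/10
sR = 120/404 = 30/101
mL = 1·sL + 1·sR = 603/1010
mR = 1/2·sL + 0·sR = 3/20

3/10 30/101 603/1010 3/20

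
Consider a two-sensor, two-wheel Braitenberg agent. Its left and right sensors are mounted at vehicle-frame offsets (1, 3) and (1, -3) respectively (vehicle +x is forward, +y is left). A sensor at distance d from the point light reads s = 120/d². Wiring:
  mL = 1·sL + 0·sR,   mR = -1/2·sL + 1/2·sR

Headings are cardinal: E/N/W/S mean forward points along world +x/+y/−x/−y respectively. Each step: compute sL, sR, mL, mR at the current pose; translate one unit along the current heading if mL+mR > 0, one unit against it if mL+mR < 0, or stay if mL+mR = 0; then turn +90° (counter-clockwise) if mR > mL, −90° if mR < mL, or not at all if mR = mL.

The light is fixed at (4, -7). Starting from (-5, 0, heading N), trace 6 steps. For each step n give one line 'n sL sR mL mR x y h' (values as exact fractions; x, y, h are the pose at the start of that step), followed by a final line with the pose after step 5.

0 15/26 6/5 15/26 81/260 -5 0 N
1 24/37 120/89 24/37 1152/3293 -5 1 E
2 60/37 12/17 60/37 -288/629 -4 1 S
3 120/97 120/181 120/97 -5040/17557 -4 0 W
4 15/26 6/5 15/26 81/260 -5 0 N
5 24/37 120/89 24/37 1152/3293 -5 1 E
final -4 1 S

n=0: pose=(-5,0,N); sL=15/26, sR=6/5; mL=15/26, mR=81/260; mL+mR=231/260 → advance +1; mR−mL=-69/260 → turn -1·90°
n=1: pose=(-5,1,E); sL=24/37, sR=120/89; mL=24/37, mR=1152/3293; mL+mR=3288/3293 → advance +1; mR−mL=-984/3293 → turn -1·90°
n=2: pose=(-4,1,S); sL=60/37, sR=12/17; mL=60/37, mR=-288/629; mL+mR=732/629 → advance +1; mR−mL=-1308/629 → turn -1·90°
n=3: pose=(-4,0,W); sL=120/97, sR=120/181; mL=120/97, mR=-5040/17557; mL+mR=16680/17557 → advance +1; mR−mL=-26760/17557 → turn -1·90°
n=4: pose=(-5,0,N); sL=15/26, sR=6/5; mL=15/26, mR=81/260; mL+mR=231/260 → advance +1; mR−mL=-69/260 → turn -1·90°
n=5: pose=(-5,1,E); sL=24/37, sR=120/89; mL=24/37, mR=1152/3293; mL+mR=3288/3293 → advance +1; mR−mL=-984/3293 → turn -1·90°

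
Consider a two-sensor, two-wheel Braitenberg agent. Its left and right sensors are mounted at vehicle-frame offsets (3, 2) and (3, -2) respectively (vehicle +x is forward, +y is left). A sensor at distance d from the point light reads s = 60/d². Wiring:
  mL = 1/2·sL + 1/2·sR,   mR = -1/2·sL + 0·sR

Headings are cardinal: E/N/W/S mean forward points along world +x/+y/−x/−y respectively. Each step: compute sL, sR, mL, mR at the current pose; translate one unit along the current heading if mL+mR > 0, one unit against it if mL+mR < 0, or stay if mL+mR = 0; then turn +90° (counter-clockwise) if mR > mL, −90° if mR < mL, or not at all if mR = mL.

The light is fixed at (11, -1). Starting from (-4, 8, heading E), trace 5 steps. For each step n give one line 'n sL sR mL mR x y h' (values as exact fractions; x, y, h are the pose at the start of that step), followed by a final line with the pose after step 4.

n=0: pose=(-4,8,E); sL=12/53, sR=60/193; mL=2748/10229, mR=-6/53; mL+mR=30/193 → advance +1; mR−mL=-3906/10229 → turn -1·90°
n=1: pose=(-3,8,S); sL=1/3, sR=15/73; mL=59/219, mR=-1/6; mL+mR=15/146 → advance +1; mR−mL=-191/438 → turn -1·90°
n=2: pose=(-3,7,W); sL=12/65, sR=60/389; mL=4284/25285, mR=-6/65; mL+mR=30/389 → advance +1; mR−mL=-6618/25285 → turn -1·90°
n=3: pose=(-4,7,N); sL=6/41, sR=6/29; mL=210/1189, mR=-3/41; mL+mR=3/29 → advance +1; mR−mL=-297/1189 → turn -1·90°
n=4: pose=(-4,8,E); sL=12/53, sR=60/193; mL=2748/10229, mR=-6/53; mL+mR=30/193 → advance +1; mR−mL=-3906/10229 → turn -1·90°

0 12/53 60/193 2748/10229 -6/53 -4 8 E
1 1/3 15/73 59/219 -1/6 -3 8 S
2 12/65 60/389 4284/25285 -6/65 -3 7 W
3 6/41 6/29 210/1189 -3/41 -4 7 N
4 12/53 60/193 2748/10229 -6/53 -4 8 E
final -3 8 S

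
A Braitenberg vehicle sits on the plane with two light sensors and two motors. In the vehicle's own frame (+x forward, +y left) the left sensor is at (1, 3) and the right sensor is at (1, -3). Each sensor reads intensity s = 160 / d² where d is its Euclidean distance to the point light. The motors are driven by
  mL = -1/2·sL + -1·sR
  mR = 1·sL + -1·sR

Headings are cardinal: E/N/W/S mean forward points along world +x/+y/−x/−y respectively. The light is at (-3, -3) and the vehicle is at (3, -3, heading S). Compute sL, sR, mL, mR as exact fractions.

80/41 16 -696/41 -576/41

left sensor world pos  = (6, -4); dL² = 82
right sensor world pos = (0, -4); dR² = 10
sL = 160/82 = 80/41
sR = 160/10 = 16
mL = -1/2·sL + -1·sR = -696/41
mR = 1·sL + -1·sR = -576/41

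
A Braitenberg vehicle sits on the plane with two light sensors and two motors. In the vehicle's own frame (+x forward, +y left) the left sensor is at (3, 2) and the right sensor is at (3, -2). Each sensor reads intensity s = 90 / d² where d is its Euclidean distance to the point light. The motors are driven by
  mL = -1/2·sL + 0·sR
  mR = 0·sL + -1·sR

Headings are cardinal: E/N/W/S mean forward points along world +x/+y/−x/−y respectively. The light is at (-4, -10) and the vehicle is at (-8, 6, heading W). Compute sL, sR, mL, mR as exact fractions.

left sensor world pos  = (-11, 4); dL² = 245
right sensor world pos = (-11, 8); dR² = 373
sL = 90/245 = 18/49
sR = 90/373 = 90/373
mL = -1/2·sL + 0·sR = -9/49
mR = 0·sL + -1·sR = -90/373

18/49 90/373 -9/49 -90/373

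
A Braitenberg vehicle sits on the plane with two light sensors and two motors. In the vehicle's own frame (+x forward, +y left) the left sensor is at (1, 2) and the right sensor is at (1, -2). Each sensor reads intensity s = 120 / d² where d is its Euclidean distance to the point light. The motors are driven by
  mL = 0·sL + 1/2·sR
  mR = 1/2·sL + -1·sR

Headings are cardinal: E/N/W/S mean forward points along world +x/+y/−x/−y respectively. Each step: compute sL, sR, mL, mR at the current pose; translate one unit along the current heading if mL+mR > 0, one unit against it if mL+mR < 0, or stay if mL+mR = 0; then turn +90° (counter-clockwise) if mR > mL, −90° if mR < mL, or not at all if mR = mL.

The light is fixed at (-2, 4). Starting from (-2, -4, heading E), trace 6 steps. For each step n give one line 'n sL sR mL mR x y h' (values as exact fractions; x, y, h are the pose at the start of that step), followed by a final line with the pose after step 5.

n=0: pose=(-2,-4,E); sL=120/37, sR=120/101; mL=60/101, mR=1620/3737; mL+mR=3840/3737 → advance +1; mR−mL=-600/3737 → turn -1·90°
n=1: pose=(-1,-4,S); sL=4/3, sR=60/41; mL=30/41, mR=-98/123; mL+mR=-8/123 → advance -1; mR−mL=-188/123 → turn -1·90°
n=2: pose=(-1,-3,W); sL=40/27, sR=24/5; mL=12/5, mR=-548/135; mL+mR=-224/135 → advance -1; mR−mL=-872/135 → turn -1·90°
n=3: pose=(0,-3,N); sL=10/3, sR=30/13; mL=15/13, mR=-25/39; mL+mR=20/39 → advance +1; mR−mL=-70/39 → turn -1·90°
n=4: pose=(0,-2,E); sL=24/5, sR=120/73; mL=60/73, mR=276/365; mL+mR=576/365 → advance +1; mR−mL=-24/365 → turn -1·90°
n=5: pose=(1,-2,S); sL=60/37, sR=12/5; mL=6/5, mR=-294/185; mL+mR=-72/185 → advance -1; mR−mL=-516/185 → turn -1·90°

0 120/37 120/101 60/101 1620/3737 -2 -4 E
1 4/3 60/41 30/41 -98/123 -1 -4 S
2 40/27 24/5 12/5 -548/135 -1 -3 W
3 10/3 30/13 15/13 -25/39 0 -3 N
4 24/5 120/73 60/73 276/365 0 -2 E
5 60/37 12/5 6/5 -294/185 1 -2 S
final 1 -1 W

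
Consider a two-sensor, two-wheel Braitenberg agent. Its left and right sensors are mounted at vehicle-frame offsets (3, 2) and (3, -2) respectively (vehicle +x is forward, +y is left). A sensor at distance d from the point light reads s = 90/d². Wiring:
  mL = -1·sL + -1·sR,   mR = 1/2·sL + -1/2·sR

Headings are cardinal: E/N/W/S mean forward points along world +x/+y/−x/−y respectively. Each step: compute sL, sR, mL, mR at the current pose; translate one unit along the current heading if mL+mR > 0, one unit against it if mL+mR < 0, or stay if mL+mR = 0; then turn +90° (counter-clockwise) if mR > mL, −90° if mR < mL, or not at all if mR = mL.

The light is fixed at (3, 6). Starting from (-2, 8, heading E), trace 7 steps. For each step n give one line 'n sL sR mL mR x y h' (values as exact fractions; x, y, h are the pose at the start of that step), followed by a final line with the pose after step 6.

n=0: pose=(-2,8,E); sL=9/2, sR=45/2; mL=-27, mR=-9; mL+mR=-36 → advance -1; mR−mL=18 → turn +1·90°
n=1: pose=(-3,8,N); sL=90/89, sR=90/41; mL=-11700/3649, mR=-2160/3649; mL+mR=-13860/3649 → advance -1; mR−mL=9540/3649 → turn +1·90°
n=2: pose=(-3,7,W); sL=45/41, sR=1; mL=-86/41, mR=2/41; mL+mR=-84/41 → advance -1; mR−mL=88/41 → turn +1·90°
n=3: pose=(-2,7,S); sL=90/13, sR=90/53; mL=-5940/689, mR=1800/689; mL+mR=-4140/689 → advance -1; mR−mL=7740/689 → turn +1·90°
n=4: pose=(-2,8,E); sL=9/2, sR=45/2; mL=-27, mR=-9; mL+mR=-36 → advance -1; mR−mL=18 → turn +1·90°
n=5: pose=(-3,8,N); sL=90/89, sR=90/41; mL=-11700/3649, mR=-2160/3649; mL+mR=-13860/3649 → advance -1; mR−mL=9540/3649 → turn +1·90°
n=6: pose=(-3,7,W); sL=45/41, sR=1; mL=-86/41, mR=2/41; mL+mR=-84/41 → advance -1; mR−mL=88/41 → turn +1·90°

0 9/2 45/2 -27 -9 -2 8 E
1 90/89 90/41 -11700/3649 -2160/3649 -3 8 N
2 45/41 1 -86/41 2/41 -3 7 W
3 90/13 90/53 -5940/689 1800/689 -2 7 S
4 9/2 45/2 -27 -9 -2 8 E
5 90/89 90/41 -11700/3649 -2160/3649 -3 8 N
6 45/41 1 -86/41 2/41 -3 7 W
final -2 7 S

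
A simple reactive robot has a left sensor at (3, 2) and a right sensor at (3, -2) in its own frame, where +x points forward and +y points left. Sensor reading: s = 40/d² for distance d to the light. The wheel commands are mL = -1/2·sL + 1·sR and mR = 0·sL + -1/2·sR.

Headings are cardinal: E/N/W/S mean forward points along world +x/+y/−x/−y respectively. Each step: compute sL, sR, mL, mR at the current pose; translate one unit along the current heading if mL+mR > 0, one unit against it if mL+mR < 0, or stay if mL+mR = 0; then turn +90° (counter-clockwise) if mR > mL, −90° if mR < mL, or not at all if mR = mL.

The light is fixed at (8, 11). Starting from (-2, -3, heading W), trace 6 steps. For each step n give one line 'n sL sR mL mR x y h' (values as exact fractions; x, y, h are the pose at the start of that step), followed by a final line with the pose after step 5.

n=0: pose=(-2,-3,W); sL=8/85, sR=40/313; mL=2148/26605, mR=-20/313; mL+mR=448/26605 → advance +1; mR−mL=-3848/26605 → turn -1·90°
n=1: pose=(-3,-3,N); sL=4/29, sR=20/101; mL=378/2929, mR=-10/101; mL+mR=88/2929 → advance +1; mR−mL=-668/2929 → turn -1·90°
n=2: pose=(-3,-2,E); sL=8/37, sR=40/289; mL=324/10693, mR=-20/289; mL+mR=-416/10693 → advance -1; mR−mL=-1064/10693 → turn -1·90°
n=3: pose=(-4,-2,S); sL=10/89, sR=10/113; mL=325/10057, mR=-5/113; mL+mR=-120/10057 → advance -1; mR−mL=-770/10057 → turn -1·90°
n=4: pose=(-4,-1,W); sL=40/421, sR=8/65; mL=2068/27365, mR=-4/65; mL+mR=384/27365 → advance +1; mR−mL=-3752/27365 → turn -1·90°
n=5: pose=(-5,-1,N); sL=20/153, sR=20/101; mL=2050/15453, mR=-10/101; mL+mR=520/15453 → advance +1; mR−mL=-3580/15453 → turn -1·90°

0 8/85 40/313 2148/26605 -20/313 -2 -3 W
1 4/29 20/101 378/2929 -10/101 -3 -3 N
2 8/37 40/289 324/10693 -20/289 -3 -2 E
3 10/89 10/113 325/10057 -5/113 -4 -2 S
4 40/421 8/65 2068/27365 -4/65 -4 -1 W
5 20/153 20/101 2050/15453 -10/101 -5 -1 N
final -5 0 E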